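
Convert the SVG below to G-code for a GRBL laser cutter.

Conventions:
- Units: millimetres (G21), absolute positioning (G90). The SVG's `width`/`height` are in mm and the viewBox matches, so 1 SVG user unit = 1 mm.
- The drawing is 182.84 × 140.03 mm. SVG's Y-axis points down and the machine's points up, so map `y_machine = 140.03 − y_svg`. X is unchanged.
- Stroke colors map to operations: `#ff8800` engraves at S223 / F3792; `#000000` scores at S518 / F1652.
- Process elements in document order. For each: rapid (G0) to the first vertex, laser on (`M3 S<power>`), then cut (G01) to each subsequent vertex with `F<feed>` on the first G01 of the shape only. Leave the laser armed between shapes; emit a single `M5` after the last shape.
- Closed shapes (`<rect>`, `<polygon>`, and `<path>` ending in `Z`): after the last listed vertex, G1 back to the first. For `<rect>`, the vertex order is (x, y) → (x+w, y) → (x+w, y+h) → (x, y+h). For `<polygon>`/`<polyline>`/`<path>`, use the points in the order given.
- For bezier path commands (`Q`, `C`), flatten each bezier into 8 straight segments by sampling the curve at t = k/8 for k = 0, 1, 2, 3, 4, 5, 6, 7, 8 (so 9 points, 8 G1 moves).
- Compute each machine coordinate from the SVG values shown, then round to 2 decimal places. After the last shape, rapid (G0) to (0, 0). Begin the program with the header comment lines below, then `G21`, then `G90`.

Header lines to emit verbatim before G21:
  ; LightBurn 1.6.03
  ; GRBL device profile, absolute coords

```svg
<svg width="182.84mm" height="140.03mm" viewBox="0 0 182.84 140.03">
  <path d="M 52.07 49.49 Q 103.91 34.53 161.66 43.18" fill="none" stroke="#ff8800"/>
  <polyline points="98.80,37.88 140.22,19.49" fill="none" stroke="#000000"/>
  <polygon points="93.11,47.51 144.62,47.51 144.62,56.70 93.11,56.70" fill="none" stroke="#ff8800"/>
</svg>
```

; LightBurn 1.6.03
; GRBL device profile, absolute coords
G21
G90
G0 X52.07 Y90.54
M3 S223
G01 X65.12 Y93.91 F3792
G01 X78.36 Y96.54
G01 X91.78 Y98.44
G01 X105.39 Y99.60
G01 X119.18 Y100.02
G01 X133.15 Y99.70
G01 X147.31 Y98.64
G01 X161.66 Y96.85
G0 X98.80 Y102.15
M3 S518
G01 X140.22 Y120.54 F1652
G0 X93.11 Y92.52
M3 S223
G01 X144.62 Y92.52 F3792
G01 X144.62 Y83.33
G01 X93.11 Y83.33
G01 X93.11 Y92.52
M5
G0 X0.00 Y0.00

Since the viewBox matches the mm dimensions, user units are millimetres directly. The only transform is the Y-flip y_m = 140.03 − y_svg.

Shape 1 is a quadratic bezier drawn with `<path>`. Its stroke #ff8800 means engrave at S223, F3792. After flipping Y the toolpath is (52.07,90.54) → (65.12,93.91) → (78.36,96.54) → (91.78,98.44) → (105.39,99.60) → (119.18,100.02) → (133.15,99.70) → (147.31,98.64) → (161.66,96.85).

Shape 2 is a line segment drawn with `<polyline>`. Its stroke #000000 means score at S518, F1652. After flipping Y the toolpath is (98.80,102.15) → (140.22,120.54).

Shape 3 is a rectangle drawn with `<polygon>`. Its stroke #ff8800 means engrave at S223, F3792. After flipping Y the toolpath is (93.11,92.52) → (144.62,92.52) → (144.62,83.33) → (93.11,83.33) → (93.11,92.52), returning to the start.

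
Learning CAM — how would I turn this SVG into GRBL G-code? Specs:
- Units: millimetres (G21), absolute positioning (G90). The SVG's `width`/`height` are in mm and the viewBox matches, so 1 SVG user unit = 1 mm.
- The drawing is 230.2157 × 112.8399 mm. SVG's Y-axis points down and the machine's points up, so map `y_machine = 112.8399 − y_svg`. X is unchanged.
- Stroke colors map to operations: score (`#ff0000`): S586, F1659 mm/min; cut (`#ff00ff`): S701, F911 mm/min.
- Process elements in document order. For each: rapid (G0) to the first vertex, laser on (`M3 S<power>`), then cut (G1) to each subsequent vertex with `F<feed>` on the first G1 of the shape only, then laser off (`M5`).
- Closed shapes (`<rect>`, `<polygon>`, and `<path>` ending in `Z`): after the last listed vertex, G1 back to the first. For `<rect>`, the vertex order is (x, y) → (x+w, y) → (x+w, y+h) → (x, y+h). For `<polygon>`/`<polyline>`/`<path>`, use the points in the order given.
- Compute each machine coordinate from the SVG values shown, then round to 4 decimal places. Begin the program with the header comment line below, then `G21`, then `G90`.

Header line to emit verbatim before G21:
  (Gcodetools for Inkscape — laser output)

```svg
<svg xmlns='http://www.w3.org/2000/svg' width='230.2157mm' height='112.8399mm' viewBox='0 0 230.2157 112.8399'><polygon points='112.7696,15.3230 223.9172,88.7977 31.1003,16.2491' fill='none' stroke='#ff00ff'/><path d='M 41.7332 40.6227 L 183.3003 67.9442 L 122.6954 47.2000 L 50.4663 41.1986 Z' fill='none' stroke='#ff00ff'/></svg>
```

(Gcodetools for Inkscape — laser output)
G21
G90
G0 X112.7696 Y97.5169
M3 S701
G1 X223.9172 Y24.0422 F911
G1 X31.1003 Y96.5908
G1 X112.7696 Y97.5169
M5
G0 X41.7332 Y72.2172
M3 S701
G1 X183.3003 Y44.8957 F911
G1 X122.6954 Y65.6399
G1 X50.4663 Y71.6413
G1 X41.7332 Y72.2172
M5

Since the viewBox matches the mm dimensions, user units are millimetres directly. The only transform is the Y-flip y_m = 112.8399 − y_svg.

Shape 1 is a closed polygon drawn with `<polygon>`. Its stroke #ff00ff means cut at S701, F911. After flipping Y the toolpath is (112.7696,97.5169) → (223.9172,24.0422) → (31.1003,96.5908) → (112.7696,97.5169), returning to the start.

Shape 2 is a closed polygon drawn with `<path>`. Its stroke #ff00ff means cut at S701, F911. After flipping Y the toolpath is (41.7332,72.2172) → (183.3003,44.8957) → (122.6954,65.6399) → (50.4663,71.6413) → (41.7332,72.2172), returning to the start.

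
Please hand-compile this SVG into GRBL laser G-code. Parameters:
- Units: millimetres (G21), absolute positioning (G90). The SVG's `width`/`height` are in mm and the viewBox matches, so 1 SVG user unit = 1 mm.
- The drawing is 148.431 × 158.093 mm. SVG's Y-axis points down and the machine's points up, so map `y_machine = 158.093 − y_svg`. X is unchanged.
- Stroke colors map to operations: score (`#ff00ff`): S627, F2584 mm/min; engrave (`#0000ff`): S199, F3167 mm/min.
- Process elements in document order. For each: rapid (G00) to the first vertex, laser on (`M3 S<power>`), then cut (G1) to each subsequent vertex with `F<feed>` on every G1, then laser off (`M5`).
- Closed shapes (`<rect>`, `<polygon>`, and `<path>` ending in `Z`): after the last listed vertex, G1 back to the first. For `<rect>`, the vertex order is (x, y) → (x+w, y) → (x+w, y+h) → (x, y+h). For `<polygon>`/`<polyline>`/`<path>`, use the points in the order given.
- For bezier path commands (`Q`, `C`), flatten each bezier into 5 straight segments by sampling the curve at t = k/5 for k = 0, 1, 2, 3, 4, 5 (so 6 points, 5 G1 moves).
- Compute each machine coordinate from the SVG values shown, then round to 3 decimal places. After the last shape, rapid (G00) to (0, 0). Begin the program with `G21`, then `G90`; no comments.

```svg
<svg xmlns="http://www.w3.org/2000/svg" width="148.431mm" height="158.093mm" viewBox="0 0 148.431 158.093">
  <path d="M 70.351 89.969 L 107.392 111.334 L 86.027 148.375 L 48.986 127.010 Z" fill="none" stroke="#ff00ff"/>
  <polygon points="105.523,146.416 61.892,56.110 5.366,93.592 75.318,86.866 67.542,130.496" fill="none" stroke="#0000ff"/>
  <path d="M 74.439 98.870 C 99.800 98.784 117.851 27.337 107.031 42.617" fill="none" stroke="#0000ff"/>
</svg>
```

G21
G90
G00 X70.351 Y68.124
M3 S627
G1 X107.392 Y46.759 F2584
G1 X86.027 Y9.718 F2584
G1 X48.986 Y31.083 F2584
G1 X70.351 Y68.124 F2584
M5
G00 X105.523 Y11.677
M3 S199
G1 X61.892 Y101.983 F3167
G1 X5.366 Y64.501 F3167
G1 X75.318 Y71.227 F3167
G1 X67.542 Y27.597 F3167
G1 X105.523 Y11.677 F3167
M5
G00 X74.439 Y59.223
M3 S199
G1 X88.606 Y66.573 F3167
G1 X99.983 Y83.462 F3167
G1 X107.537 Y102.301 F3167
G1 X110.231 Y115.501 F3167
G1 X107.031 Y115.476 F3167
M5
G00 X0.000 Y0.000

Since the viewBox matches the mm dimensions, user units are millimetres directly. The only transform is the Y-flip y_m = 158.093 − y_svg.

Shape 1 is a regular polygon drawn with `<path>`. Its stroke #ff00ff means score at S627, F2584. After flipping Y the toolpath is (70.351,68.124) → (107.392,46.759) → (86.027,9.718) → (48.986,31.083) → (70.351,68.124), returning to the start.

Shape 2 is a closed polygon drawn with `<polygon>`. Its stroke #0000ff means engrave at S199, F3167. After flipping Y the toolpath is (105.523,11.677) → (61.892,101.983) → (5.366,64.501) → (75.318,71.227) → (67.542,27.597) → (105.523,11.677), returning to the start.

Shape 3 is a cubic bezier drawn with `<path>`. Its stroke #0000ff means engrave at S199, F3167. After flipping Y the toolpath is (74.439,59.223) → (88.606,66.573) → (99.983,83.462) → (107.537,102.301) → (110.231,115.501) → (107.031,115.476).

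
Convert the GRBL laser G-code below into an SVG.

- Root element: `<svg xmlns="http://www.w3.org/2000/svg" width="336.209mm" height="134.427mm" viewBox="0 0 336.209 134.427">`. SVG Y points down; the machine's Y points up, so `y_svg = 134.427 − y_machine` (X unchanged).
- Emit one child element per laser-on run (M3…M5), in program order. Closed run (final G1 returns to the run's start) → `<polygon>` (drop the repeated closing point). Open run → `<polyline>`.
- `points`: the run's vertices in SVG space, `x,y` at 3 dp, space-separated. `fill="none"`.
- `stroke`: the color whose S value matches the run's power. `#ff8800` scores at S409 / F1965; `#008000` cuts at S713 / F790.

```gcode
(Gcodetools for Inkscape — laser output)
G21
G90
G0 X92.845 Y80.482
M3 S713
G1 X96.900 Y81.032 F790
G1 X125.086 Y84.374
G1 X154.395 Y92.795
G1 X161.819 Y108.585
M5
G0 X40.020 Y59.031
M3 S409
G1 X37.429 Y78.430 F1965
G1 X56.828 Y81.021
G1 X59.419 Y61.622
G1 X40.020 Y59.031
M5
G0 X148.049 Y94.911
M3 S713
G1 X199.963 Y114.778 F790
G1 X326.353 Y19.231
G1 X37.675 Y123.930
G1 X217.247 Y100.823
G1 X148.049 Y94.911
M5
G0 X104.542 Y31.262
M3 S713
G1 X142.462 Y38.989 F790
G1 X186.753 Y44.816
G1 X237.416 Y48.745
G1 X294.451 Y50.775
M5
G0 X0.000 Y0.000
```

<svg xmlns="http://www.w3.org/2000/svg" width="336.209mm" height="134.427mm" viewBox="0 0 336.209 134.427">
  <polyline points="92.845,53.945 96.900,53.395 125.086,50.053 154.395,41.632 161.819,25.842" fill="none" stroke="#008000"/>
  <polygon points="40.020,75.396 37.429,55.997 56.828,53.406 59.419,72.805" fill="none" stroke="#ff8800"/>
  <polygon points="148.049,39.516 199.963,19.649 326.353,115.196 37.675,10.497 217.247,33.604" fill="none" stroke="#008000"/>
  <polyline points="104.542,103.165 142.462,95.438 186.753,89.611 237.416,85.682 294.451,83.652" fill="none" stroke="#008000"/>
</svg>

Machine Y-up, SVG Y-down with viewBox height 134.427, so y_svg = 134.427 − y_machine; X carries over.

Run 1: power S713 maps to stroke `#008000` (cut). The run is open, so emit a `<polyline>` with points (Y-flipped): 92.845,53.945 96.900,53.395 125.086,50.053 154.395,41.632 161.819,25.842.

Run 2: the run's S409 means `#ff8800` (score). The run returns to its start, so emit a `<polygon>` with points (Y-flipped): 40.020,75.396 37.429,55.997 56.828,53.406 59.419,72.805.

Run 3: S713 ⇒ cut layer `#008000`. The run returns to its start, so emit a `<polygon>` with points (Y-flipped): 148.049,39.516 199.963,19.649 326.353,115.196 37.675,10.497 217.247,33.604.

Run 4: S713 ⇒ cut layer `#008000`. The run is open, so emit a `<polyline>` with points (Y-flipped): 104.542,103.165 142.462,95.438 186.753,89.611 237.416,85.682 294.451,83.652.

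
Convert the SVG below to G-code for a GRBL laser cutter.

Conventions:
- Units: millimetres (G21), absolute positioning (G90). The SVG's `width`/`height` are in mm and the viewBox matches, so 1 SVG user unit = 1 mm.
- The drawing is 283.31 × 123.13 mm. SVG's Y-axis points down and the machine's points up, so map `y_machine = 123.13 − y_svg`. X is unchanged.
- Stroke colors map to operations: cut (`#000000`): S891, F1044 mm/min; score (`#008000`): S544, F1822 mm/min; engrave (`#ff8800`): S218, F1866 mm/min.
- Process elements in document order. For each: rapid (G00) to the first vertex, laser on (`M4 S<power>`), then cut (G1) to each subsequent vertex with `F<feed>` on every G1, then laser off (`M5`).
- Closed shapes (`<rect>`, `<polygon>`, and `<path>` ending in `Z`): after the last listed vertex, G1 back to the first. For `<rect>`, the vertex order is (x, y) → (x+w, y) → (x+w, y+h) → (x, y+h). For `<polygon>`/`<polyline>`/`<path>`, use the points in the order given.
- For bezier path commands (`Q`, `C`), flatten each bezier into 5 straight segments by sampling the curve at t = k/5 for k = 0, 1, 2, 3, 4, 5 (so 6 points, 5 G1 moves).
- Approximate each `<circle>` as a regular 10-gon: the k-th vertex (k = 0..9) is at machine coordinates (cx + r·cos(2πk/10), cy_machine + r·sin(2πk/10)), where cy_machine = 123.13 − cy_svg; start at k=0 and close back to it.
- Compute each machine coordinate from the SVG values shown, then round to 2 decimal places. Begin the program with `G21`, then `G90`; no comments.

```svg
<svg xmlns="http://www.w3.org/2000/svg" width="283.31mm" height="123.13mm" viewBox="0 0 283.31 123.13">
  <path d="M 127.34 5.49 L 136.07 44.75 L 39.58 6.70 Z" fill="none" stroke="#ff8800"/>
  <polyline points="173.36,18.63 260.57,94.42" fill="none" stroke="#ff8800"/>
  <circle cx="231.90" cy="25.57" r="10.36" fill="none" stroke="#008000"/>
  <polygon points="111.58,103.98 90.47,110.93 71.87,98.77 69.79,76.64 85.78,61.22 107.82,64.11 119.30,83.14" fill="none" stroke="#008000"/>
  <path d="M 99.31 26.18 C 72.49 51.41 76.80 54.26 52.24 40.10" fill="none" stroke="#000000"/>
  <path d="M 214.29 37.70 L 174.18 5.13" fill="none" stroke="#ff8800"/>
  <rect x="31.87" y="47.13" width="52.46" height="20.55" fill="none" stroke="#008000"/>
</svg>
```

G21
G90
G00 X127.34 Y117.64
M4 S218
G1 X136.07 Y78.38 F1866
G1 X39.58 Y116.43 F1866
G1 X127.34 Y117.64 F1866
M5
G00 X173.36 Y104.50
M4 S218
G1 X260.57 Y28.71 F1866
M5
G00 X242.26 Y97.56
M4 S544
G1 X240.28 Y103.65 F1822
G1 X235.10 Y107.41 F1822
G1 X228.70 Y107.41 F1822
G1 X223.52 Y103.65 F1822
G1 X221.54 Y97.56 F1822
G1 X223.52 Y91.47 F1822
G1 X228.70 Y87.71 F1822
G1 X235.10 Y87.71 F1822
G1 X240.28 Y91.47 F1822
G1 X242.26 Y97.56 F1822
M5
G00 X111.58 Y19.15
M4 S544
G1 X90.47 Y12.20 F1822
G1 X71.87 Y24.36 F1822
G1 X69.79 Y46.49 F1822
G1 X85.78 Y61.91 F1822
G1 X107.82 Y59.02 F1822
G1 X119.30 Y39.99 F1822
G1 X111.58 Y19.15 F1822
M5
G00 X99.31 Y96.95
M4 S891
G1 X86.47 Y84.45 F1044
G1 X78.23 Y77.07 F1044
G1 X71.69 Y74.55 F1044
G1 X63.99 Y76.62 F1044
G1 X52.24 Y83.03 F1044
M5
G00 X214.29 Y85.43
M4 S218
G1 X174.18 Y118.00 F1866
M5
G00 X31.87 Y76.00
M4 S544
G1 X84.33 Y76.00 F1822
G1 X84.33 Y55.45 F1822
G1 X31.87 Y55.45 F1822
G1 X31.87 Y76.00 F1822
M5

1 u = 1 mm; y_m = 123.13 − y.

[1] `<path>` closed polygon, #ff8800→engrave S218 F1866: (127.34,117.64) → (136.07,78.38) → (39.58,116.43) → (127.34,117.64) (closed)

[2] `<polyline>` line segment, #ff8800→engrave S218 F1866: (173.36,104.50) → (260.57,28.71)

[3] `<circle>` circle, #008000→score S544 F1822: (242.26,97.56) → (240.28,103.65) → (235.10,107.41) → (228.70,107.41) → (223.52,103.65) → (221.54,97.56) → (223.52,91.47) → (228.70,87.71) → (235.10,87.71) → (240.28,91.47) → (242.26,97.56) (closed)

[4] `<polygon>` regular polygon, #008000→score S544 F1822: (111.58,19.15) → (90.47,12.20) → (71.87,24.36) → (69.79,46.49) → (85.78,61.91) → (107.82,59.02) → (119.30,39.99) → (111.58,19.15) (closed)

[5] `<path>` cubic bezier, #000000→cut S891 F1044: (99.31,96.95) → (86.47,84.45) → (78.23,77.07) → (71.69,74.55) → (63.99,76.62) → (52.24,83.03)

[6] `<path>` line segment, #ff8800→engrave S218 F1866: (214.29,85.43) → (174.18,118.00)

[7] `<rect>` rectangle, #008000→score S544 F1822: (31.87,76.00) → (84.33,76.00) → (84.33,55.45) → (31.87,55.45) → (31.87,76.00) (closed)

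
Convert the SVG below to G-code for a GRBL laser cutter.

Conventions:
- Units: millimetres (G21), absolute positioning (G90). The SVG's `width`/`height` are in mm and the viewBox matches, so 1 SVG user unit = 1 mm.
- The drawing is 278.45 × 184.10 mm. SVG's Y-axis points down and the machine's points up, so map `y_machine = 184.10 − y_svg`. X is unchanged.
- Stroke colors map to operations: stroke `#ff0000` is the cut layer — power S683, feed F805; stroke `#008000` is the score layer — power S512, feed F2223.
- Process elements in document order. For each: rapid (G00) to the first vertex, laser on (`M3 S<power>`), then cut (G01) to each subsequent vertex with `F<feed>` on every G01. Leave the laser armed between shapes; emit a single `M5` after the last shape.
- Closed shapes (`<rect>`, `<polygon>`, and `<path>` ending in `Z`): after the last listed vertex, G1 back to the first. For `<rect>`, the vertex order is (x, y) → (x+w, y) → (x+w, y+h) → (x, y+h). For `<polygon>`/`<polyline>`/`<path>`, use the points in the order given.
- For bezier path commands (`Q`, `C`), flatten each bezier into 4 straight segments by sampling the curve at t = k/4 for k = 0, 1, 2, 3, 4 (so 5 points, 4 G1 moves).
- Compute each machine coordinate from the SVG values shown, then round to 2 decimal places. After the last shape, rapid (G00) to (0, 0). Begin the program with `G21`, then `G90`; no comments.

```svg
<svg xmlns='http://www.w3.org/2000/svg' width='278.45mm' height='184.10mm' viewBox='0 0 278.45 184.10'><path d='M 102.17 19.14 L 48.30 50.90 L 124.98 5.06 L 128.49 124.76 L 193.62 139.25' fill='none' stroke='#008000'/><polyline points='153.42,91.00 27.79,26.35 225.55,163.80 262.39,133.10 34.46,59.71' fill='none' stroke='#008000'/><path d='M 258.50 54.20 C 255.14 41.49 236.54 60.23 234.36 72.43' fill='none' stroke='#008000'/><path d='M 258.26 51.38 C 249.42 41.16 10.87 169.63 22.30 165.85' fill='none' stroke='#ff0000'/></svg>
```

G21
G90
G00 X102.17 Y164.96
M3 S512
G01 X48.30 Y133.20 F2223
G01 X124.98 Y179.04 F2223
G01 X128.49 Y59.34 F2223
G01 X193.62 Y44.85 F2223
G00 X153.42 Y93.10
M3 S512
G01 X27.79 Y157.75 F2223
G01 X225.55 Y20.30 F2223
G01 X262.39 Y51.00 F2223
G01 X34.46 Y124.39 F2223
G00 X258.50 Y129.90
M3 S512
G01 X253.62 Y134.13 F2223
G01 X245.99 Y130.13 F2223
G01 X238.58 Y121.45 F2223
G01 X234.36 Y111.67 F2223
G00 X258.26 Y132.72
M3 S683
G01 X216.05 Y118.61 F805
G01 X132.68 Y77.90 F805
G01 X53.10 Y35.98 F805
G01 X22.30 Y18.25 F805
M5
G00 X0.00 Y0.00

Since the viewBox matches the mm dimensions, user units are millimetres directly. The only transform is the Y-flip y_m = 184.10 − y_svg.

Shape 1 is a open polyline drawn with `<path>`. Its stroke #008000 means score at S512, F2223. After flipping Y the toolpath is (102.17,164.96) → (48.30,133.20) → (124.98,179.04) → (128.49,59.34) → (193.62,44.85).

Shape 2 is a open polyline drawn with `<polyline>`. Its stroke #008000 means score at S512, F2223. After flipping Y the toolpath is (153.42,93.10) → (27.79,157.75) → (225.55,20.30) → (262.39,51.00) → (34.46,124.39).

Shape 3 is a cubic bezier drawn with `<path>`. Its stroke #008000 means score at S512, F2223. After flipping Y the toolpath is (258.50,129.90) → (253.62,134.13) → (245.99,130.13) → (238.58,121.45) → (234.36,111.67).

Shape 4 is a cubic bezier drawn with `<path>`. Its stroke #ff0000 means cut at S683, F805. After flipping Y the toolpath is (258.26,132.72) → (216.05,118.61) → (132.68,77.90) → (53.10,35.98) → (22.30,18.25).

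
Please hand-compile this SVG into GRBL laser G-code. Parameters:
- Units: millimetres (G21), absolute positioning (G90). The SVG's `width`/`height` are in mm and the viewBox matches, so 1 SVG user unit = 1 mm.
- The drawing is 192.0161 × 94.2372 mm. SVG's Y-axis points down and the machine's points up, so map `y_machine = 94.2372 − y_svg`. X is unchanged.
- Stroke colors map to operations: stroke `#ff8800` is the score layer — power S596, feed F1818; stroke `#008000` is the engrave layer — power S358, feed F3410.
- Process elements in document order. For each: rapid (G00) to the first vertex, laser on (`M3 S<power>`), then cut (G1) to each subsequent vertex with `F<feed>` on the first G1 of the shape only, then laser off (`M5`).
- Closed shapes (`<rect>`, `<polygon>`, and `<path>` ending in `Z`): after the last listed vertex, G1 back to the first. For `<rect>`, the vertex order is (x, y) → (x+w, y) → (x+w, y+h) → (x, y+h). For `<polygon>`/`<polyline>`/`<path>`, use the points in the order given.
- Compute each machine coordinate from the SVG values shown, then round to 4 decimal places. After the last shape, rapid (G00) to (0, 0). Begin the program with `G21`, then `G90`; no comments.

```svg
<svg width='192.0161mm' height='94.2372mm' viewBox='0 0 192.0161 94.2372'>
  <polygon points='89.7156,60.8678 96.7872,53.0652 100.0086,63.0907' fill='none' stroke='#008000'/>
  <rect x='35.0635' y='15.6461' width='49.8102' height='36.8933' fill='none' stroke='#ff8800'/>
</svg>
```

Since the viewBox matches the mm dimensions, user units are millimetres directly. The only transform is the Y-flip y_m = 94.2372 − y_svg.

Shape 1 is a regular polygon drawn with `<polygon>`. Its stroke #008000 means engrave at S358, F3410. After flipping Y the toolpath is (89.7156,33.3694) → (96.7872,41.1720) → (100.0086,31.1465) → (89.7156,33.3694), returning to the start.

Shape 2 is a rectangle drawn with `<rect>`. Its stroke #ff8800 means score at S596, F1818. After flipping Y the toolpath is (35.0635,78.5911) → (84.8737,78.5911) → (84.8737,41.6978) → (35.0635,41.6978) → (35.0635,78.5911), returning to the start.

G21
G90
G00 X89.7156 Y33.3694
M3 S358
G1 X96.7872 Y41.1720 F3410
G1 X100.0086 Y31.1465
G1 X89.7156 Y33.3694
M5
G00 X35.0635 Y78.5911
M3 S596
G1 X84.8737 Y78.5911 F1818
G1 X84.8737 Y41.6978
G1 X35.0635 Y41.6978
G1 X35.0635 Y78.5911
M5
G00 X0.0000 Y0.0000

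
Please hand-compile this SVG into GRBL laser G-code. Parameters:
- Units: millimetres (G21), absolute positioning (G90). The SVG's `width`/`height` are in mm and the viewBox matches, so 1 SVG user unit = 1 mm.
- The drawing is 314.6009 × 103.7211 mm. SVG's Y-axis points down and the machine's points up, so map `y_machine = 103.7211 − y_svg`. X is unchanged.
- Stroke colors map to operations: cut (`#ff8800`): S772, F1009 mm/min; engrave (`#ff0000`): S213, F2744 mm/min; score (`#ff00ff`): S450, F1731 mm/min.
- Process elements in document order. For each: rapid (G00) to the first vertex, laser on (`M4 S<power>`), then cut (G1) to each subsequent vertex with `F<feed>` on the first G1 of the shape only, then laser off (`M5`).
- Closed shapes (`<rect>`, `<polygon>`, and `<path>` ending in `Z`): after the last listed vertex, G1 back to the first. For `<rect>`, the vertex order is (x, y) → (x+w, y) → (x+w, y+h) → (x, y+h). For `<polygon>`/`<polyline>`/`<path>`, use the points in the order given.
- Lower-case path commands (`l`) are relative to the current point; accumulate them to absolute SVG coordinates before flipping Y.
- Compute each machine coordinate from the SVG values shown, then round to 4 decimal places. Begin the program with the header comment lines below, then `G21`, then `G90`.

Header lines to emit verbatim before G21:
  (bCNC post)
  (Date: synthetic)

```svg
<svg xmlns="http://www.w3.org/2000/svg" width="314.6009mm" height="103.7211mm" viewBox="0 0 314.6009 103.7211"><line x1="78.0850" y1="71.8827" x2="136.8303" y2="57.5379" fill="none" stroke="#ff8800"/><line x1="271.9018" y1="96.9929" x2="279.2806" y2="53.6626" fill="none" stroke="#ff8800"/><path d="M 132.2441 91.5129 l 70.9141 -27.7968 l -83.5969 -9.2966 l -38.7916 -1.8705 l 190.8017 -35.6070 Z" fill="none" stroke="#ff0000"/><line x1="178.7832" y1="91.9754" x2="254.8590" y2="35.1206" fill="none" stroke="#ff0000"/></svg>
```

viewBox `0 0 314.6009 103.7211` with mm width/height → 1 unit = 1 mm. Flip: y_m = 103.7211 − y_svg.

**Shape 1** — `<line>` line segment, stroke `#ff8800` → cut (S772, F1009). Machine vertices: (78.0850,31.8384) → (136.8303,46.1832). Open path.

**Shape 2** — `<line>` line segment, stroke `#ff8800` → cut (S772, F1009). Machine vertices: (271.9018,6.7282) → (279.2806,50.0585). Open path.

**Shape 3** — `<path>` closed polygon, stroke `#ff0000` → engrave (S213, F2744). Machine vertices: (132.2441,12.2082) → (203.1582,40.0050) → (119.5613,49.3016) → (80.7697,51.1721) → (271.5714,86.7791) → (132.2441,12.2082). Closed: final G1 returns to the first vertex.

**Shape 4** — `<line>` line segment, stroke `#ff0000` → engrave (S213, F2744). Machine vertices: (178.7832,11.7457) → (254.8590,68.6005). Open path.

(bCNC post)
(Date: synthetic)
G21
G90
G00 X78.0850 Y31.8384
M4 S772
G1 X136.8303 Y46.1832 F1009
M5
G00 X271.9018 Y6.7282
M4 S772
G1 X279.2806 Y50.0585 F1009
M5
G00 X132.2441 Y12.2082
M4 S213
G1 X203.1582 Y40.0050 F2744
G1 X119.5613 Y49.3016
G1 X80.7697 Y51.1721
G1 X271.5714 Y86.7791
G1 X132.2441 Y12.2082
M5
G00 X178.7832 Y11.7457
M4 S213
G1 X254.8590 Y68.6005 F2744
M5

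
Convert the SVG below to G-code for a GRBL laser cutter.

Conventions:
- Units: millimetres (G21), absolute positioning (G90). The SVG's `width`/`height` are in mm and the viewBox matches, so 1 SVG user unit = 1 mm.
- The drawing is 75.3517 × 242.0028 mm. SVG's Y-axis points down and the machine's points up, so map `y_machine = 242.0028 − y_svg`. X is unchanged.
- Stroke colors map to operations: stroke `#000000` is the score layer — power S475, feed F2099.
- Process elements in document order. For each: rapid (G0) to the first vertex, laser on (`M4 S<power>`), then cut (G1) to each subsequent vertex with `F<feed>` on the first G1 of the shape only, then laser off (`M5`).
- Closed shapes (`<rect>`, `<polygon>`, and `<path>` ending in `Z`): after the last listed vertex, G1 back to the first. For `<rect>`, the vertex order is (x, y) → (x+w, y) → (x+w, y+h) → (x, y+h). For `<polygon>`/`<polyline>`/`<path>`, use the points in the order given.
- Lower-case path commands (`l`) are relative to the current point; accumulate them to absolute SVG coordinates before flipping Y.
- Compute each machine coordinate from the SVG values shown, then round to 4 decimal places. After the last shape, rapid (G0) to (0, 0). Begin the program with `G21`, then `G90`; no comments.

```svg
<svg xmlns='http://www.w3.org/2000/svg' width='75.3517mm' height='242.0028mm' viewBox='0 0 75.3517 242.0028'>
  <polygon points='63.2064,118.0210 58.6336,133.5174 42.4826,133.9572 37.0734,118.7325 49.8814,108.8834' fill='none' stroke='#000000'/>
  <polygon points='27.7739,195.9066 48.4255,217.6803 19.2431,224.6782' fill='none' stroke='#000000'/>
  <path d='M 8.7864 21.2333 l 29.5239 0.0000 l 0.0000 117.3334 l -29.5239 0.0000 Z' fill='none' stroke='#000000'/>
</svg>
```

G21
G90
G0 X63.2064 Y123.9818
M4 S475
G1 X58.6336 Y108.4854 F2099
G1 X42.4826 Y108.0456
G1 X37.0734 Y123.2703
G1 X49.8814 Y133.1194
G1 X63.2064 Y123.9818
M5
G0 X27.7739 Y46.0962
M4 S475
G1 X48.4255 Y24.3225 F2099
G1 X19.2431 Y17.3246
G1 X27.7739 Y46.0962
M5
G0 X8.7864 Y220.7695
M4 S475
G1 X38.3103 Y220.7695 F2099
G1 X38.3103 Y103.4361
G1 X8.7864 Y103.4361
G1 X8.7864 Y220.7695
M5
G0 X0.0000 Y0.0000

1 u = 1 mm; y_m = 242.0028 − y.

[1] `<polygon>` regular polygon, #000000→score S475 F2099: (63.2064,123.9818) → (58.6336,108.4854) → (42.4826,108.0456) → (37.0734,123.2703) → (49.8814,133.1194) → (63.2064,123.9818) (closed)

[2] `<polygon>` regular polygon, #000000→score S475 F2099: (27.7739,46.0962) → (48.4255,24.3225) → (19.2431,17.3246) → (27.7739,46.0962) (closed)

[3] `<path>` rectangle, #000000→score S475 F2099: (8.7864,220.7695) → (38.3103,220.7695) → (38.3103,103.4361) → (8.7864,103.4361) → (8.7864,220.7695) (closed)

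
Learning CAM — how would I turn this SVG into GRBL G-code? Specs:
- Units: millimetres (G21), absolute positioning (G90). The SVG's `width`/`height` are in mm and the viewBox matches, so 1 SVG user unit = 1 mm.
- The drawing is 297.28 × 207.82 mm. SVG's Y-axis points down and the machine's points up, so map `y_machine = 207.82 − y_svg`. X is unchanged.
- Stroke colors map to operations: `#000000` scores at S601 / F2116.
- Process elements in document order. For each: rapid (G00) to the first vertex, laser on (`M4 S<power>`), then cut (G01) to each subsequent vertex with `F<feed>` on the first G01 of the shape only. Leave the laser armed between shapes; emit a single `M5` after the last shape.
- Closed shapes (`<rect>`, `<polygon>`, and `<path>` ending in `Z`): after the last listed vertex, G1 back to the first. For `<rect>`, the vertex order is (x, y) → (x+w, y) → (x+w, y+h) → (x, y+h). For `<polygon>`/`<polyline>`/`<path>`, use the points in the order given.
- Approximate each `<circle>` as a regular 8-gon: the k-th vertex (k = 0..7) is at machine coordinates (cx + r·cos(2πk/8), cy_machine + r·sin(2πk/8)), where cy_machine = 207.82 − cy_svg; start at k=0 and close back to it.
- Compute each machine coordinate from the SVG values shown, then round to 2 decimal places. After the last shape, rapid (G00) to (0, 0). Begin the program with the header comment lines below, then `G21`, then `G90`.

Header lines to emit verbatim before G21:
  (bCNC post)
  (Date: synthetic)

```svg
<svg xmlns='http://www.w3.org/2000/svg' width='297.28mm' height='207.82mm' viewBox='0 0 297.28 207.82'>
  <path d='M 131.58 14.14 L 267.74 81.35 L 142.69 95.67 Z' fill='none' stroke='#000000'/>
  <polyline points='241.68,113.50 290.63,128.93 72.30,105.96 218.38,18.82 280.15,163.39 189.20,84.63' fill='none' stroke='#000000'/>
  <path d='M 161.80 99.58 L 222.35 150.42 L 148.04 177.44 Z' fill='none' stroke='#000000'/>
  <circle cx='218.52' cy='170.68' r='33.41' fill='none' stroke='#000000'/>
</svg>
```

(bCNC post)
(Date: synthetic)
G21
G90
G00 X131.58 Y193.68
M4 S601
G01 X267.74 Y126.47 F2116
G01 X142.69 Y112.15
G01 X131.58 Y193.68
G00 X241.68 Y94.32
M4 S601
G01 X290.63 Y78.89 F2116
G01 X72.30 Y101.86
G01 X218.38 Y189.00
G01 X280.15 Y44.43
G01 X189.20 Y123.19
G00 X161.80 Y108.24
M4 S601
G01 X222.35 Y57.40 F2116
G01 X148.04 Y30.38
G01 X161.80 Y108.24
G00 X251.93 Y37.14
M4 S601
G01 X242.14 Y60.76 F2116
G01 X218.52 Y70.55
G01 X194.90 Y60.76
G01 X185.11 Y37.14
G01 X194.90 Y13.52
G01 X218.52 Y3.73
G01 X242.14 Y13.52
G01 X251.93 Y37.14
M5
G00 X0.00 Y0.00

1 u = 1 mm; y_m = 207.82 − y.

[1] `<path>` closed polygon, #000000→score S601 F2116: (131.58,193.68) → (267.74,126.47) → (142.69,112.15) → (131.58,193.68) (closed)

[2] `<polyline>` open polyline, #000000→score S601 F2116: (241.68,94.32) → (290.63,78.89) → (72.30,101.86) → (218.38,189.00) → (280.15,44.43) → (189.20,123.19)

[3] `<path>` regular polygon, #000000→score S601 F2116: (161.80,108.24) → (222.35,57.40) → (148.04,30.38) → (161.80,108.24) (closed)

[4] `<circle>` circle, #000000→score S601 F2116: (251.93,37.14) → (242.14,60.76) → (218.52,70.55) → (194.90,60.76) → (185.11,37.14) → (194.90,13.52) → (218.52,3.73) → (242.14,13.52) → (251.93,37.14) (closed)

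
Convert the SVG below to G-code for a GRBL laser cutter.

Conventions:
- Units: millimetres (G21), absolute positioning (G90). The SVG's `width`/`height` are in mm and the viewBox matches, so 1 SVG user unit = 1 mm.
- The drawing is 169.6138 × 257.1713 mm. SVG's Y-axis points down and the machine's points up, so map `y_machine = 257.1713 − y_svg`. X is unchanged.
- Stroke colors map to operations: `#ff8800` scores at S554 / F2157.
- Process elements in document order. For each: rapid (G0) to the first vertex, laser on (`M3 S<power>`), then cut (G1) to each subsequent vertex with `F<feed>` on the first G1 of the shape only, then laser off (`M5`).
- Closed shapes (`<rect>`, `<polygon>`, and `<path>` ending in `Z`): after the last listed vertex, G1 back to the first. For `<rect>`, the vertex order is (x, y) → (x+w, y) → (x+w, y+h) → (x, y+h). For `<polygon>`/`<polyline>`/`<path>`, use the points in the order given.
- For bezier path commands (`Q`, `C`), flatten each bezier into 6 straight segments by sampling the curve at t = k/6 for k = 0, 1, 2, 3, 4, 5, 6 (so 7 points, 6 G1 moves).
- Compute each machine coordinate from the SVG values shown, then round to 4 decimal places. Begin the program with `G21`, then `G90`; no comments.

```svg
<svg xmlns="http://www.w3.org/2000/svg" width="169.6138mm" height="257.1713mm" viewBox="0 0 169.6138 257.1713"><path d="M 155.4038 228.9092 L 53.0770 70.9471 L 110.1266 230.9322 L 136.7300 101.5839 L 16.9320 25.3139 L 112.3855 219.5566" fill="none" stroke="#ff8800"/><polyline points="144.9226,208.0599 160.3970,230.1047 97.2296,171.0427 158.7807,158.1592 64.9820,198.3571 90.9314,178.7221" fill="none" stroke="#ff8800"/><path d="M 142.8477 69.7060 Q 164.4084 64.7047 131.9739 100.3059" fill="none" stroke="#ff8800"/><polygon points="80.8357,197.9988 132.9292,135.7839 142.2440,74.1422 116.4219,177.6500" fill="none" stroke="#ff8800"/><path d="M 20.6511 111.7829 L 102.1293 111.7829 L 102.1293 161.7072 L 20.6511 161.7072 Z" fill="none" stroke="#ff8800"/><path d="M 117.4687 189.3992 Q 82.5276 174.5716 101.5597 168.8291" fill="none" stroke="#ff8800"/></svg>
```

viewBox `0 0 169.6138 257.1713` with mm width/height → 1 unit = 1 mm. Flip: y_m = 257.1713 − y_svg.

**Shape 1** — `<path>` open polyline, stroke `#ff8800` → score (S554, F2157). Machine vertices: (155.4038,28.2621) → (53.0770,186.2242) → (110.1266,26.2391) → (136.7300,155.5874) → (16.9320,231.8574) → (112.3855,37.6147). Open path.

**Shape 2** — `<polyline>` open polyline, stroke `#ff8800` → score (S554, F2157). Machine vertices: (144.9226,49.1114) → (160.3970,27.0666) → (97.2296,86.1286) → (158.7807,99.0121) → (64.9820,58.8142) → (90.9314,78.4492). Open path.

**Shape 3** — `<path>` quadratic bezier, stroke `#ff8800` → score (S554, F2157). Control points (SVG): P0=(142.8477,69.7060), P1=(164.4084,64.7047), P2=(131.9739,100.3059); sampled at t=k/6. Machine vertices: (142.8477,187.4653) → (148.5347,188.0046) → (151.2220,186.2881) → (150.9096,182.3160) → (147.5974,176.0881) → (141.2855,167.6046) → (131.9739,156.8654). Open path.

**Shape 4** — `<polygon>` closed polygon, stroke `#ff8800` → score (S554, F2157). Machine vertices: (80.8357,59.1725) → (132.9292,121.3874) → (142.2440,183.0291) → (116.4219,79.5213) → (80.8357,59.1725). Closed: final G1 returns to the first vertex.

**Shape 5** — `<path>` rectangle, stroke `#ff8800` → score (S554, F2157). Machine vertices: (20.6511,145.3884) → (102.1293,145.3884) → (102.1293,95.4641) → (20.6511,95.4641) → (20.6511,145.3884). Closed: final G1 returns to the first vertex.

**Shape 6** — `<path>` quadratic bezier, stroke `#ff8800` → score (S554, F2157). Control points (SVG): P0=(117.4687,189.3992), P1=(82.5276,174.5716), P2=(101.5597,168.8291); sampled at t=k/6. Machine vertices: (117.4687,67.7721) → (107.3209,72.4623) → (100.1717,76.6477) → (96.0209,80.3284) → (94.8687,83.5044) → (96.7149,86.1757) → (101.5597,88.3422). Open path.

G21
G90
G0 X155.4038 Y28.2621
M3 S554
G1 X53.0770 Y186.2242 F2157
G1 X110.1266 Y26.2391
G1 X136.7300 Y155.5874
G1 X16.9320 Y231.8574
G1 X112.3855 Y37.6147
M5
G0 X144.9226 Y49.1114
M3 S554
G1 X160.3970 Y27.0666 F2157
G1 X97.2296 Y86.1286
G1 X158.7807 Y99.0121
G1 X64.9820 Y58.8142
G1 X90.9314 Y78.4492
M5
G0 X142.8477 Y187.4653
M3 S554
G1 X148.5347 Y188.0046 F2157
G1 X151.2220 Y186.2881
G1 X150.9096 Y182.3160
G1 X147.5974 Y176.0881
G1 X141.2855 Y167.6046
G1 X131.9739 Y156.8654
M5
G0 X80.8357 Y59.1725
M3 S554
G1 X132.9292 Y121.3874 F2157
G1 X142.2440 Y183.0291
G1 X116.4219 Y79.5213
G1 X80.8357 Y59.1725
M5
G0 X20.6511 Y145.3884
M3 S554
G1 X102.1293 Y145.3884 F2157
G1 X102.1293 Y95.4641
G1 X20.6511 Y95.4641
G1 X20.6511 Y145.3884
M5
G0 X117.4687 Y67.7721
M3 S554
G1 X107.3209 Y72.4623 F2157
G1 X100.1717 Y76.6477
G1 X96.0209 Y80.3284
G1 X94.8687 Y83.5044
G1 X96.7149 Y86.1757
G1 X101.5597 Y88.3422
M5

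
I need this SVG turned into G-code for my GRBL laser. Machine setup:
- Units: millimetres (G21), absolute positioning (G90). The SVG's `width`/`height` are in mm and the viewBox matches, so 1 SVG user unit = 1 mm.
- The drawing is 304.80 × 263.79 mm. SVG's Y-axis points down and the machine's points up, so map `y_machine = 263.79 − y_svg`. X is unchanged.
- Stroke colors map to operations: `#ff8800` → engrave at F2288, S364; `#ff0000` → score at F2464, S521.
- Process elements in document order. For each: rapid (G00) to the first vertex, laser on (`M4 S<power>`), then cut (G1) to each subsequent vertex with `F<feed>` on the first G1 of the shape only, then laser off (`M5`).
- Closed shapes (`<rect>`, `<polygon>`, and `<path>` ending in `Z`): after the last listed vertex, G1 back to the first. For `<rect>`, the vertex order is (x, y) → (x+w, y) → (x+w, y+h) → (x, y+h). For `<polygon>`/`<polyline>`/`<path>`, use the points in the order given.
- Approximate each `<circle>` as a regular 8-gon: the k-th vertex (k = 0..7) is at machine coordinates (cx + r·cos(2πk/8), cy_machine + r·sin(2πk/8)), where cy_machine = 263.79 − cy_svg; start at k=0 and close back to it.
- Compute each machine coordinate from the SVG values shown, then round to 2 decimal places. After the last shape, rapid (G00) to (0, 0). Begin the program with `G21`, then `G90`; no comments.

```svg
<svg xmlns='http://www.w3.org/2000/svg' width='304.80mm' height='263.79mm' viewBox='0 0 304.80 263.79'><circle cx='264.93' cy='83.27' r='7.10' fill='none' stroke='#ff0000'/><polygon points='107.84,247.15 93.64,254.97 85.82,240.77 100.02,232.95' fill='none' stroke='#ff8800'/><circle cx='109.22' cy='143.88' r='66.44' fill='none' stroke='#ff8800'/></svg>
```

viewBox `0 0 304.80 263.79` with mm width/height → 1 unit = 1 mm. Flip: y_m = 263.79 − y_svg.

**Shape 1** — `<circle>` circle, stroke `#ff0000` → score (S521, F2464). Machine vertices: (272.03,180.52) → (269.95,185.54) → (264.93,187.62) → (259.91,185.54) → (257.83,180.52) → (259.91,175.50) → (264.93,173.42) → (269.95,175.50) → (272.03,180.52). Closed: final G1 returns to the first vertex.

**Shape 2** — `<polygon>` regular polygon, stroke `#ff8800` → engrave (S364, F2288). Machine vertices: (107.84,16.64) → (93.64,8.82) → (85.82,23.02) → (100.02,30.84) → (107.84,16.64). Closed: final G1 returns to the first vertex.

**Shape 3** — `<circle>` circle, stroke `#ff8800` → engrave (S364, F2288). Machine vertices: (175.66,119.91) → (156.20,166.89) → (109.22,186.35) → (62.24,166.89) → (42.78,119.91) → (62.24,72.93) → (109.22,53.47) → (156.20,72.93) → (175.66,119.91). Closed: final G1 returns to the first vertex.

G21
G90
G00 X272.03 Y180.52
M4 S521
G1 X269.95 Y185.54 F2464
G1 X264.93 Y187.62
G1 X259.91 Y185.54
G1 X257.83 Y180.52
G1 X259.91 Y175.50
G1 X264.93 Y173.42
G1 X269.95 Y175.50
G1 X272.03 Y180.52
M5
G00 X107.84 Y16.64
M4 S364
G1 X93.64 Y8.82 F2288
G1 X85.82 Y23.02
G1 X100.02 Y30.84
G1 X107.84 Y16.64
M5
G00 X175.66 Y119.91
M4 S364
G1 X156.20 Y166.89 F2288
G1 X109.22 Y186.35
G1 X62.24 Y166.89
G1 X42.78 Y119.91
G1 X62.24 Y72.93
G1 X109.22 Y53.47
G1 X156.20 Y72.93
G1 X175.66 Y119.91
M5
G00 X0.00 Y0.00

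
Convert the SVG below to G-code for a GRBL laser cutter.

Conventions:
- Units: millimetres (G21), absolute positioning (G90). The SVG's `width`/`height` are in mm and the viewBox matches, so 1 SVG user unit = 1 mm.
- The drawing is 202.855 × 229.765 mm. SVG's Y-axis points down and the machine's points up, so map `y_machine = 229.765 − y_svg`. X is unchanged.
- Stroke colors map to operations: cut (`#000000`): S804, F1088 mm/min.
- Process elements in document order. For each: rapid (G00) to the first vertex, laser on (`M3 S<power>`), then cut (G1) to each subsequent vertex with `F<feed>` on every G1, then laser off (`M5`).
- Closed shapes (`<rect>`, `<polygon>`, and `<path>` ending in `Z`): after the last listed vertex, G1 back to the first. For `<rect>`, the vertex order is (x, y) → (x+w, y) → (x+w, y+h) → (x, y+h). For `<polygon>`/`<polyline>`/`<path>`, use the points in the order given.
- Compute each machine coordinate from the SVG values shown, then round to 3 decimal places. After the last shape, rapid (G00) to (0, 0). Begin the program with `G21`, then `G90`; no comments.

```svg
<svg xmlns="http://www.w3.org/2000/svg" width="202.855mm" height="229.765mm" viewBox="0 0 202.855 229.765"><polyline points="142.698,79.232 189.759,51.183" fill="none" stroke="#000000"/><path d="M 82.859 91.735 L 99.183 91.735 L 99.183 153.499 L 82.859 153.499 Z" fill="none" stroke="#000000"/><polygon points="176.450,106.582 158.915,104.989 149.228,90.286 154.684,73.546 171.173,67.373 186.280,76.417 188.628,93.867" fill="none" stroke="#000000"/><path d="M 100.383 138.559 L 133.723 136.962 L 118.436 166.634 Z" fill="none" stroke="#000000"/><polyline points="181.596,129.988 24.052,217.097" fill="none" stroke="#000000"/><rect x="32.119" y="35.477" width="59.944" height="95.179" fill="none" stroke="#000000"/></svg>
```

viewBox `0 0 202.855 229.765` with mm width/height → 1 unit = 1 mm. Flip: y_m = 229.765 − y_svg.

**Shape 1** — `<polyline>` line segment, stroke `#000000` → cut (S804, F1088). Machine vertices: (142.698,150.533) → (189.759,178.582). Open path.

**Shape 2** — `<path>` rectangle, stroke `#000000` → cut (S804, F1088). Machine vertices: (82.859,138.030) → (99.183,138.030) → (99.183,76.266) → (82.859,76.266) → (82.859,138.030). Closed: final G1 returns to the first vertex.

**Shape 3** — `<polygon>` regular polygon, stroke `#000000` → cut (S804, F1088). Machine vertices: (176.450,123.183) → (158.915,124.776) → (149.228,139.479) → (154.684,156.219) → (171.173,162.392) → (186.280,153.348) → (188.628,135.898) → (176.450,123.183). Closed: final G1 returns to the first vertex.

**Shape 4** — `<path>` regular polygon, stroke `#000000` → cut (S804, F1088). Machine vertices: (100.383,91.206) → (133.723,92.803) → (118.436,63.131) → (100.383,91.206). Closed: final G1 returns to the first vertex.

**Shape 5** — `<polyline>` line segment, stroke `#000000` → cut (S804, F1088). Machine vertices: (181.596,99.777) → (24.052,12.668). Open path.

**Shape 6** — `<rect>` rectangle, stroke `#000000` → cut (S804, F1088). Machine vertices: (32.119,194.288) → (92.063,194.288) → (92.063,99.109) → (32.119,99.109) → (32.119,194.288). Closed: final G1 returns to the first vertex.

G21
G90
G00 X142.698 Y150.533
M3 S804
G1 X189.759 Y178.582 F1088
M5
G00 X82.859 Y138.030
M3 S804
G1 X99.183 Y138.030 F1088
G1 X99.183 Y76.266 F1088
G1 X82.859 Y76.266 F1088
G1 X82.859 Y138.030 F1088
M5
G00 X176.450 Y123.183
M3 S804
G1 X158.915 Y124.776 F1088
G1 X149.228 Y139.479 F1088
G1 X154.684 Y156.219 F1088
G1 X171.173 Y162.392 F1088
G1 X186.280 Y153.348 F1088
G1 X188.628 Y135.898 F1088
G1 X176.450 Y123.183 F1088
M5
G00 X100.383 Y91.206
M3 S804
G1 X133.723 Y92.803 F1088
G1 X118.436 Y63.131 F1088
G1 X100.383 Y91.206 F1088
M5
G00 X181.596 Y99.777
M3 S804
G1 X24.052 Y12.668 F1088
M5
G00 X32.119 Y194.288
M3 S804
G1 X92.063 Y194.288 F1088
G1 X92.063 Y99.109 F1088
G1 X32.119 Y99.109 F1088
G1 X32.119 Y194.288 F1088
M5
G00 X0.000 Y0.000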